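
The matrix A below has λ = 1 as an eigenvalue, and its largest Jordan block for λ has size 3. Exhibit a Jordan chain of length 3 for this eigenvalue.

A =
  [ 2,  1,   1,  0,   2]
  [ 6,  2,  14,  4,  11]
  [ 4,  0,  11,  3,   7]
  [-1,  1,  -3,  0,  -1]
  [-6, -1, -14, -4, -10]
A Jordan chain for λ = 1 of length 3:
v_1 = (-1, -2, -1, 0, 2)ᵀ
v_2 = (1, 6, 4, -1, -6)ᵀ
v_3 = (1, 0, 0, 0, 0)ᵀ

Let N = A − (1)·I. We want v_3 with N^3 v_3 = 0 but N^2 v_3 ≠ 0; then v_{j-1} := N · v_j for j = 3, …, 2.

Pick v_3 = (1, 0, 0, 0, 0)ᵀ.
Then v_2 = N · v_3 = (1, 6, 4, -1, -6)ᵀ.
Then v_1 = N · v_2 = (-1, -2, -1, 0, 2)ᵀ.

Sanity check: (A − (1)·I) v_1 = (0, 0, 0, 0, 0)ᵀ = 0. ✓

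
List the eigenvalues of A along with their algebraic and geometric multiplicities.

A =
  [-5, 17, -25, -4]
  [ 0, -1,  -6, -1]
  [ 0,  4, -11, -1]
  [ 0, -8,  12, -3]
λ = -5: alg = 4, geom = 2

Step 1 — factor the characteristic polynomial to read off the algebraic multiplicities:
  χ_A(x) = (x + 5)^4

Step 2 — compute geometric multiplicities via the rank-nullity identity g(λ) = n − rank(A − λI):
  rank(A − (-5)·I) = 2, so dim ker(A − (-5)·I) = n − 2 = 2

Summary:
  λ = -5: algebraic multiplicity = 4, geometric multiplicity = 2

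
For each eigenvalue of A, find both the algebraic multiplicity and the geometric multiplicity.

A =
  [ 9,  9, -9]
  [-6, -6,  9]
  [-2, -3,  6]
λ = 3: alg = 3, geom = 2

Step 1 — factor the characteristic polynomial to read off the algebraic multiplicities:
  χ_A(x) = (x - 3)^3

Step 2 — compute geometric multiplicities via the rank-nullity identity g(λ) = n − rank(A − λI):
  rank(A − (3)·I) = 1, so dim ker(A − (3)·I) = n − 1 = 2

Summary:
  λ = 3: algebraic multiplicity = 3, geometric multiplicity = 2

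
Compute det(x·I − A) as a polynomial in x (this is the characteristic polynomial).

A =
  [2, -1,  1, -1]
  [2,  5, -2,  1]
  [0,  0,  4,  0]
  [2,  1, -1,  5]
x^4 - 16*x^3 + 96*x^2 - 256*x + 256

Expanding det(x·I − A) (e.g. by cofactor expansion or by noting that A is similar to its Jordan form J, which has the same characteristic polynomial as A) gives
  χ_A(x) = x^4 - 16*x^3 + 96*x^2 - 256*x + 256
which factors as (x - 4)^4. The eigenvalues (with algebraic multiplicities) are λ = 4 with multiplicity 4.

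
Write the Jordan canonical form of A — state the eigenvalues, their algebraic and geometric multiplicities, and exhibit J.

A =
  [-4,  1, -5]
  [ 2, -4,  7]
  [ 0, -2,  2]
J_3(-2)

The characteristic polynomial is
  det(x·I − A) = x^3 + 6*x^2 + 12*x + 8 = (x + 2)^3

Eigenvalues and multiplicities (the geometric multiplicity of λ is n − rank(A − λI), which equals the number of Jordan blocks for λ):
  λ = -2: algebraic multiplicity = 3, geometric multiplicity = 1

Determining the block sizes for each eigenvalue:
  λ = -2: one block (gm = 1), so the single block has size am = 3 → block sizes [3]

Assembling the blocks gives a Jordan form
J =
  [-2,  1,  0]
  [ 0, -2,  1]
  [ 0,  0, -2]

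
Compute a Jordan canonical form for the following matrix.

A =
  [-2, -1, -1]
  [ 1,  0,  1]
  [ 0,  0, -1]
J_2(-1) ⊕ J_1(-1)

The characteristic polynomial is
  det(x·I − A) = x^3 + 3*x^2 + 3*x + 1 = (x + 1)^3

Eigenvalues and multiplicities (the geometric multiplicity of λ is n − rank(A − λI), which equals the number of Jordan blocks for λ):
  λ = -1: algebraic multiplicity = 3, geometric multiplicity = 2

Determining the block sizes for each eigenvalue:
  λ = -1: 2 blocks summing to 3 forces exactly one block of size 2 and the rest size 1 → block sizes [2, 1]

Assembling the blocks gives a Jordan form
J =
  [-1,  1,  0]
  [ 0, -1,  0]
  [ 0,  0, -1]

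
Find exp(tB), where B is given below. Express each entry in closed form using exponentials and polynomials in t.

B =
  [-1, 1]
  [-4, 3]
e^{tB} =
  [-2*t*exp(t) + exp(t), t*exp(t)]
  [-4*t*exp(t), 2*t*exp(t) + exp(t)]

Strategy: write B = P · J · P⁻¹ where J is a Jordan canonical form, so e^{tB} = P · e^{tJ} · P⁻¹, and e^{tJ} can be computed block-by-block.

B has Jordan form
J =
  [1, 1]
  [0, 1]
(up to reordering of blocks).

Per-block formulas:
  For a 2×2 Jordan block J_2(1): exp(t · J_2(1)) = e^(1t)·(I + t·N), where N is the 2×2 nilpotent shift.

After assembling e^{tJ} and conjugating by P, we get:

e^{tB} =
  [-2*t*exp(t) + exp(t), t*exp(t)]
  [-4*t*exp(t), 2*t*exp(t) + exp(t)]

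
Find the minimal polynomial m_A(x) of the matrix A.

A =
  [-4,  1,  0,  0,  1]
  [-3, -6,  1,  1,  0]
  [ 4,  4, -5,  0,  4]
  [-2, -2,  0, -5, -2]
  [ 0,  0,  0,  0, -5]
x^3 + 15*x^2 + 75*x + 125

The characteristic polynomial is χ_A(x) = (x + 5)^5, so the eigenvalues are known. The minimal polynomial is
  m_A(x) = Π_λ (x − λ)^{k_λ}
where k_λ is the size of the *largest* Jordan block for λ (equivalently, the smallest k with (A − λI)^k v = 0 for every generalised eigenvector v of λ).

  λ = -5: largest Jordan block has size 3, contributing (x + 5)^3

So m_A(x) = (x + 5)^3 = x^3 + 15*x^2 + 75*x + 125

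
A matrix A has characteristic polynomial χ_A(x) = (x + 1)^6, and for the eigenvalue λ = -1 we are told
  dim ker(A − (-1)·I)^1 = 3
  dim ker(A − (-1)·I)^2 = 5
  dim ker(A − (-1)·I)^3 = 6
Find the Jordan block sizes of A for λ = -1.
Block sizes for λ = -1: [3, 2, 1]

From the dimensions of kernels of powers, the number of Jordan blocks of size at least j is d_j − d_{j−1} where d_j = dim ker(N^j) (with d_0 = 0). Computing the differences gives [3, 2, 1].
The number of blocks of size exactly k is (#blocks of size ≥ k) − (#blocks of size ≥ k + 1), so the partition is: 1 block(s) of size 1, 1 block(s) of size 2, 1 block(s) of size 3.
In nonincreasing order the block sizes are [3, 2, 1].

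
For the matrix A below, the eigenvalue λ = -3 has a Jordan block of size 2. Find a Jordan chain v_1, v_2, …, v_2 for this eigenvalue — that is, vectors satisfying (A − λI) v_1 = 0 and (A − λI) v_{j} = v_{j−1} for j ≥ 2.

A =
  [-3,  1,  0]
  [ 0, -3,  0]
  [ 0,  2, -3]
A Jordan chain for λ = -3 of length 2:
v_1 = (1, 0, 2)ᵀ
v_2 = (0, 1, 0)ᵀ

Let N = A − (-3)·I. We want v_2 with N^2 v_2 = 0 but N^1 v_2 ≠ 0; then v_{j-1} := N · v_j for j = 2, …, 2.

Pick v_2 = (0, 1, 0)ᵀ.
Then v_1 = N · v_2 = (1, 0, 2)ᵀ.

Sanity check: (A − (-3)·I) v_1 = (0, 0, 0)ᵀ = 0. ✓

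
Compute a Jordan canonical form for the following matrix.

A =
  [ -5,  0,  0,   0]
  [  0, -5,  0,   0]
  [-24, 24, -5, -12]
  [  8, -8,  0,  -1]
J_1(-5) ⊕ J_1(-5) ⊕ J_1(-5) ⊕ J_1(-1)

The characteristic polynomial is
  det(x·I − A) = x^4 + 16*x^3 + 90*x^2 + 200*x + 125 = (x + 1)*(x + 5)^3

Eigenvalues and multiplicities (the geometric multiplicity of λ is n − rank(A − λI), which equals the number of Jordan blocks for λ):
  λ = -5: algebraic multiplicity = 3, geometric multiplicity = 3
  λ = -1: algebraic multiplicity = 1, geometric multiplicity = 1

Determining the block sizes for each eigenvalue:
  λ = -5: gm = am = 3, so every block has size 1 → block sizes [1, 1, 1]
  λ = -1: one block (gm = 1), so the single block has size am = 1 → block sizes [1]

Assembling the blocks gives a Jordan form
J =
  [-5,  0,  0,  0]
  [ 0, -5,  0,  0]
  [ 0,  0, -5,  0]
  [ 0,  0,  0, -1]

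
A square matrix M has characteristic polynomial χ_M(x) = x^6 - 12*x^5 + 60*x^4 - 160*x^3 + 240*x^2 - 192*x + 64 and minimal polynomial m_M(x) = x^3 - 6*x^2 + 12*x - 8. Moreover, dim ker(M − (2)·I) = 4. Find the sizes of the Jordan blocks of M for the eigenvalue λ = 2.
Block sizes for λ = 2: [3, 1, 1, 1]

Step 1 — from the characteristic polynomial, algebraic multiplicity of λ = 2 is 6. From dim ker(M − (2)·I) = 4, there are exactly 4 Jordan blocks for λ = 2.
Step 2 — from the minimal polynomial, the factor (x − 2)^3 tells us the largest block for λ = 2 has size 3.
Step 3 — with total size 6, 4 blocks, and largest block 3, the block sizes (in nonincreasing order) are [3, 1, 1, 1].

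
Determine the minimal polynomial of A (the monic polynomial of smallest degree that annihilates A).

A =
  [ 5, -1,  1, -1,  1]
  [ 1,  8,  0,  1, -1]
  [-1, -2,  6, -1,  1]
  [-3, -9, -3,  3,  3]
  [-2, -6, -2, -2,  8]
x^2 - 12*x + 36

The characteristic polynomial is χ_A(x) = (x - 6)^5, so the eigenvalues are known. The minimal polynomial is
  m_A(x) = Π_λ (x − λ)^{k_λ}
where k_λ is the size of the *largest* Jordan block for λ (equivalently, the smallest k with (A − λI)^k v = 0 for every generalised eigenvector v of λ).

  λ = 6: largest Jordan block has size 2, contributing (x − 6)^2

So m_A(x) = (x - 6)^2 = x^2 - 12*x + 36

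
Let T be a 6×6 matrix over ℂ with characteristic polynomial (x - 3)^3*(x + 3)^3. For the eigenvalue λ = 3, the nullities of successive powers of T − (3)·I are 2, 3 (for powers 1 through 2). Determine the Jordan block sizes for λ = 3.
Block sizes for λ = 3: [2, 1]

From the dimensions of kernels of powers, the number of Jordan blocks of size at least j is d_j − d_{j−1} where d_j = dim ker(N^j) (with d_0 = 0). Computing the differences gives [2, 1].
The number of blocks of size exactly k is (#blocks of size ≥ k) − (#blocks of size ≥ k + 1), so the partition is: 1 block(s) of size 1, 1 block(s) of size 2.
In nonincreasing order the block sizes are [2, 1].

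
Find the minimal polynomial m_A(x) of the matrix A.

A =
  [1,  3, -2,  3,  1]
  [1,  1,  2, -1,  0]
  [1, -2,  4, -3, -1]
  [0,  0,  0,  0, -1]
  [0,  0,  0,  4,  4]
x^3 - 6*x^2 + 12*x - 8

The characteristic polynomial is χ_A(x) = (x - 2)^5, so the eigenvalues are known. The minimal polynomial is
  m_A(x) = Π_λ (x − λ)^{k_λ}
where k_λ is the size of the *largest* Jordan block for λ (equivalently, the smallest k with (A − λI)^k v = 0 for every generalised eigenvector v of λ).

  λ = 2: largest Jordan block has size 3, contributing (x − 2)^3

So m_A(x) = (x - 2)^3 = x^3 - 6*x^2 + 12*x - 8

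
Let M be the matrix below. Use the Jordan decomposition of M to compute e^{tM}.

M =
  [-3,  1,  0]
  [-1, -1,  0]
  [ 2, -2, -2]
e^{tM} =
  [-t*exp(-2*t) + exp(-2*t), t*exp(-2*t), 0]
  [-t*exp(-2*t), t*exp(-2*t) + exp(-2*t), 0]
  [2*t*exp(-2*t), -2*t*exp(-2*t), exp(-2*t)]

Strategy: write M = P · J · P⁻¹ where J is a Jordan canonical form, so e^{tM} = P · e^{tJ} · P⁻¹, and e^{tJ} can be computed block-by-block.

M has Jordan form
J =
  [-2,  1,  0]
  [ 0, -2,  0]
  [ 0,  0, -2]
(up to reordering of blocks).

Per-block formulas:
  For a 2×2 Jordan block J_2(-2): exp(t · J_2(-2)) = e^(-2t)·(I + t·N), where N is the 2×2 nilpotent shift.
  For a 1×1 block at λ = -2: exp(t · [-2]) = [e^(-2t)].

After assembling e^{tJ} and conjugating by P, we get:

e^{tM} =
  [-t*exp(-2*t) + exp(-2*t), t*exp(-2*t), 0]
  [-t*exp(-2*t), t*exp(-2*t) + exp(-2*t), 0]
  [2*t*exp(-2*t), -2*t*exp(-2*t), exp(-2*t)]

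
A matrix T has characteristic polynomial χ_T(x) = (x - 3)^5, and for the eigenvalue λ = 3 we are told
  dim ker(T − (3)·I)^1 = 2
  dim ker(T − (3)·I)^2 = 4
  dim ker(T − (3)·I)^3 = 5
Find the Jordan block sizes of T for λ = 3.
Block sizes for λ = 3: [3, 2]

From the dimensions of kernels of powers, the number of Jordan blocks of size at least j is d_j − d_{j−1} where d_j = dim ker(N^j) (with d_0 = 0). Computing the differences gives [2, 2, 1].
The number of blocks of size exactly k is (#blocks of size ≥ k) − (#blocks of size ≥ k + 1), so the partition is: 1 block(s) of size 2, 1 block(s) of size 3.
In nonincreasing order the block sizes are [3, 2].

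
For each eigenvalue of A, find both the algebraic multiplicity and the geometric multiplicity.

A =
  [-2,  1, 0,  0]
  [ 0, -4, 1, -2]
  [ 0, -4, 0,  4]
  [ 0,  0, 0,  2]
λ = -2: alg = 3, geom = 1; λ = 2: alg = 1, geom = 1

Step 1 — factor the characteristic polynomial to read off the algebraic multiplicities:
  χ_A(x) = (x - 2)*(x + 2)^3

Step 2 — compute geometric multiplicities via the rank-nullity identity g(λ) = n − rank(A − λI):
  rank(A − (-2)·I) = 3, so dim ker(A − (-2)·I) = n − 3 = 1
  rank(A − (2)·I) = 3, so dim ker(A − (2)·I) = n − 3 = 1

Summary:
  λ = -2: algebraic multiplicity = 3, geometric multiplicity = 1
  λ = 2: algebraic multiplicity = 1, geometric multiplicity = 1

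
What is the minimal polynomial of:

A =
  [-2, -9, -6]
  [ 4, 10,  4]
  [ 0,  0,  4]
x^2 - 8*x + 16

The characteristic polynomial is χ_A(x) = (x - 4)^3, so the eigenvalues are known. The minimal polynomial is
  m_A(x) = Π_λ (x − λ)^{k_λ}
where k_λ is the size of the *largest* Jordan block for λ (equivalently, the smallest k with (A − λI)^k v = 0 for every generalised eigenvector v of λ).

  λ = 4: largest Jordan block has size 2, contributing (x − 4)^2

So m_A(x) = (x - 4)^2 = x^2 - 8*x + 16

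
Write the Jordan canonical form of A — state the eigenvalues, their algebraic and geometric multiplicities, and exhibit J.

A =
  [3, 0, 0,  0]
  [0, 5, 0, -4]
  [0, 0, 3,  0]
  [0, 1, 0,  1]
J_2(3) ⊕ J_1(3) ⊕ J_1(3)

The characteristic polynomial is
  det(x·I − A) = x^4 - 12*x^3 + 54*x^2 - 108*x + 81 = (x - 3)^4

Eigenvalues and multiplicities (the geometric multiplicity of λ is n − rank(A − λI), which equals the number of Jordan blocks for λ):
  λ = 3: algebraic multiplicity = 4, geometric multiplicity = 3

Determining the block sizes for each eigenvalue:
  λ = 3: 3 blocks summing to 4 forces exactly one block of size 2 and the rest size 1 → block sizes [2, 1, 1]

Assembling the blocks gives a Jordan form
J =
  [3, 1, 0, 0]
  [0, 3, 0, 0]
  [0, 0, 3, 0]
  [0, 0, 0, 3]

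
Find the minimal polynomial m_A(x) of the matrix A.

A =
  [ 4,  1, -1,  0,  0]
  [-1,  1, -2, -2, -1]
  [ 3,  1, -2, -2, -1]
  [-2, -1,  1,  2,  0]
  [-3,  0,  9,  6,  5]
x^2 - 4*x + 4

The characteristic polynomial is χ_A(x) = (x - 2)^5, so the eigenvalues are known. The minimal polynomial is
  m_A(x) = Π_λ (x − λ)^{k_λ}
where k_λ is the size of the *largest* Jordan block for λ (equivalently, the smallest k with (A − λI)^k v = 0 for every generalised eigenvector v of λ).

  λ = 2: largest Jordan block has size 2, contributing (x − 2)^2

So m_A(x) = (x - 2)^2 = x^2 - 4*x + 4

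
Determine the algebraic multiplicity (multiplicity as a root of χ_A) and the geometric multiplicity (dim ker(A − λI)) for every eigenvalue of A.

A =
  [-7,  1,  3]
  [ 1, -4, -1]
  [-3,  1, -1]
λ = -4: alg = 3, geom = 1

Step 1 — factor the characteristic polynomial to read off the algebraic multiplicities:
  χ_A(x) = (x + 4)^3

Step 2 — compute geometric multiplicities via the rank-nullity identity g(λ) = n − rank(A − λI):
  rank(A − (-4)·I) = 2, so dim ker(A − (-4)·I) = n − 2 = 1

Summary:
  λ = -4: algebraic multiplicity = 3, geometric multiplicity = 1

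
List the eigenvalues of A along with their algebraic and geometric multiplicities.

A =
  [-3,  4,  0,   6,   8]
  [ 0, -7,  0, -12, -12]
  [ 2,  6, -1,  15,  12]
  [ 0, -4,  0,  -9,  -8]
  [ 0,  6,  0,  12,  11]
λ = -3: alg = 2, geom = 2; λ = -1: alg = 3, geom = 2

Step 1 — factor the characteristic polynomial to read off the algebraic multiplicities:
  χ_A(x) = (x + 1)^3*(x + 3)^2

Step 2 — compute geometric multiplicities via the rank-nullity identity g(λ) = n − rank(A − λI):
  rank(A − (-3)·I) = 3, so dim ker(A − (-3)·I) = n − 3 = 2
  rank(A − (-1)·I) = 3, so dim ker(A − (-1)·I) = n − 3 = 2

Summary:
  λ = -3: algebraic multiplicity = 2, geometric multiplicity = 2
  λ = -1: algebraic multiplicity = 3, geometric multiplicity = 2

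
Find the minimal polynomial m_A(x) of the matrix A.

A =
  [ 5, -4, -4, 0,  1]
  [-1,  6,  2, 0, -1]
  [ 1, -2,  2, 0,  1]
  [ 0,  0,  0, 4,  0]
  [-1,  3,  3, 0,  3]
x^3 - 12*x^2 + 48*x - 64

The characteristic polynomial is χ_A(x) = (x - 4)^5, so the eigenvalues are known. The minimal polynomial is
  m_A(x) = Π_λ (x − λ)^{k_λ}
where k_λ is the size of the *largest* Jordan block for λ (equivalently, the smallest k with (A − λI)^k v = 0 for every generalised eigenvector v of λ).

  λ = 4: largest Jordan block has size 3, contributing (x − 4)^3

So m_A(x) = (x - 4)^3 = x^3 - 12*x^2 + 48*x - 64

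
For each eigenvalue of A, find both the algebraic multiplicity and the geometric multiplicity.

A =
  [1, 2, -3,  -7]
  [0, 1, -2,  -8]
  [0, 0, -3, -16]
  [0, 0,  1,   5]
λ = 1: alg = 4, geom = 2

Step 1 — factor the characteristic polynomial to read off the algebraic multiplicities:
  χ_A(x) = (x - 1)^4

Step 2 — compute geometric multiplicities via the rank-nullity identity g(λ) = n − rank(A − λI):
  rank(A − (1)·I) = 2, so dim ker(A − (1)·I) = n − 2 = 2

Summary:
  λ = 1: algebraic multiplicity = 4, geometric multiplicity = 2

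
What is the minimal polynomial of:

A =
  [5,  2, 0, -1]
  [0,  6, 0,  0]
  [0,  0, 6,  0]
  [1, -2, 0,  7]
x^2 - 12*x + 36

The characteristic polynomial is χ_A(x) = (x - 6)^4, so the eigenvalues are known. The minimal polynomial is
  m_A(x) = Π_λ (x − λ)^{k_λ}
where k_λ is the size of the *largest* Jordan block for λ (equivalently, the smallest k with (A − λI)^k v = 0 for every generalised eigenvector v of λ).

  λ = 6: largest Jordan block has size 2, contributing (x − 6)^2

So m_A(x) = (x - 6)^2 = x^2 - 12*x + 36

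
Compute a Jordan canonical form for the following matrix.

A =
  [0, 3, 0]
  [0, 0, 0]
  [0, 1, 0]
J_2(0) ⊕ J_1(0)

The characteristic polynomial is
  det(x·I − A) = x^3

Eigenvalues and multiplicities (the geometric multiplicity of λ is n − rank(A − λI), which equals the number of Jordan blocks for λ):
  λ = 0: algebraic multiplicity = 3, geometric multiplicity = 2

Determining the block sizes for each eigenvalue:
  λ = 0: 2 blocks summing to 3 forces exactly one block of size 2 and the rest size 1 → block sizes [2, 1]

Assembling the blocks gives a Jordan form
J =
  [0, 1, 0]
  [0, 0, 0]
  [0, 0, 0]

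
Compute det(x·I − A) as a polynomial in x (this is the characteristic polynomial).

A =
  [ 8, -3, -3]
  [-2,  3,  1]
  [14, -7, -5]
x^3 - 6*x^2 + 12*x - 8

Expanding det(x·I − A) (e.g. by cofactor expansion or by noting that A is similar to its Jordan form J, which has the same characteristic polynomial as A) gives
  χ_A(x) = x^3 - 6*x^2 + 12*x - 8
which factors as (x - 2)^3. The eigenvalues (with algebraic multiplicities) are λ = 2 with multiplicity 3.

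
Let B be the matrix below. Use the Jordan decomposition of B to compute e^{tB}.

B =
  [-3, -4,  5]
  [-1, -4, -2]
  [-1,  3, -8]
e^{tB} =
  [3*t^2*exp(-5*t)/2 + 2*t*exp(-5*t) + exp(-5*t), 3*t^2*exp(-5*t)/2 - 4*t*exp(-5*t), 3*t^2*exp(-5*t)/2 + 5*t*exp(-5*t)]
  [-t^2*exp(-5*t)/2 - t*exp(-5*t), -t^2*exp(-5*t)/2 + t*exp(-5*t) + exp(-5*t), -t^2*exp(-5*t)/2 - 2*t*exp(-5*t)]
  [-t^2*exp(-5*t) - t*exp(-5*t), -t^2*exp(-5*t) + 3*t*exp(-5*t), -t^2*exp(-5*t) - 3*t*exp(-5*t) + exp(-5*t)]

Strategy: write B = P · J · P⁻¹ where J is a Jordan canonical form, so e^{tB} = P · e^{tJ} · P⁻¹, and e^{tJ} can be computed block-by-block.

B has Jordan form
J =
  [-5,  1,  0]
  [ 0, -5,  1]
  [ 0,  0, -5]
(up to reordering of blocks).

Per-block formulas:
  For a 3×3 Jordan block J_3(-5): exp(t · J_3(-5)) = e^(-5t)·(I + t·N + (t^2/2)·N^2), where N is the 3×3 nilpotent shift.

After assembling e^{tJ} and conjugating by P, we get:

e^{tB} =
  [3*t^2*exp(-5*t)/2 + 2*t*exp(-5*t) + exp(-5*t), 3*t^2*exp(-5*t)/2 - 4*t*exp(-5*t), 3*t^2*exp(-5*t)/2 + 5*t*exp(-5*t)]
  [-t^2*exp(-5*t)/2 - t*exp(-5*t), -t^2*exp(-5*t)/2 + t*exp(-5*t) + exp(-5*t), -t^2*exp(-5*t)/2 - 2*t*exp(-5*t)]
  [-t^2*exp(-5*t) - t*exp(-5*t), -t^2*exp(-5*t) + 3*t*exp(-5*t), -t^2*exp(-5*t) - 3*t*exp(-5*t) + exp(-5*t)]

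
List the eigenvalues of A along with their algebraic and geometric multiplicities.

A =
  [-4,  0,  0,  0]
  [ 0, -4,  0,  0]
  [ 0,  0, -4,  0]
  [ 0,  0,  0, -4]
λ = -4: alg = 4, geom = 4

Step 1 — factor the characteristic polynomial to read off the algebraic multiplicities:
  χ_A(x) = (x + 4)^4

Step 2 — compute geometric multiplicities via the rank-nullity identity g(λ) = n − rank(A − λI):
  rank(A − (-4)·I) = 0, so dim ker(A − (-4)·I) = n − 0 = 4

Summary:
  λ = -4: algebraic multiplicity = 4, geometric multiplicity = 4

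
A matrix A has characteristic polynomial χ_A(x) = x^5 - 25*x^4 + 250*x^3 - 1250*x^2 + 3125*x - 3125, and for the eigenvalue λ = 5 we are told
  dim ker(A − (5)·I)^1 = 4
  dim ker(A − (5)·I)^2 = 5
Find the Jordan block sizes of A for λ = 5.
Block sizes for λ = 5: [2, 1, 1, 1]

From the dimensions of kernels of powers, the number of Jordan blocks of size at least j is d_j − d_{j−1} where d_j = dim ker(N^j) (with d_0 = 0). Computing the differences gives [4, 1].
The number of blocks of size exactly k is (#blocks of size ≥ k) − (#blocks of size ≥ k + 1), so the partition is: 3 block(s) of size 1, 1 block(s) of size 2.
In nonincreasing order the block sizes are [2, 1, 1, 1].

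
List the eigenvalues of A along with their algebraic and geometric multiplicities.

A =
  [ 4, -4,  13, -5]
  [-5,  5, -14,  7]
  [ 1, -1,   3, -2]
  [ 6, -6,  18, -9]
λ = 0: alg = 3, geom = 1; λ = 3: alg = 1, geom = 1

Step 1 — factor the characteristic polynomial to read off the algebraic multiplicities:
  χ_A(x) = x^3*(x - 3)

Step 2 — compute geometric multiplicities via the rank-nullity identity g(λ) = n − rank(A − λI):
  rank(A − (0)·I) = 3, so dim ker(A − (0)·I) = n − 3 = 1
  rank(A − (3)·I) = 3, so dim ker(A − (3)·I) = n − 3 = 1

Summary:
  λ = 0: algebraic multiplicity = 3, geometric multiplicity = 1
  λ = 3: algebraic multiplicity = 1, geometric multiplicity = 1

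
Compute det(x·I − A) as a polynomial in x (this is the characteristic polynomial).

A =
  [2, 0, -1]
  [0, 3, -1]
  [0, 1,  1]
x^3 - 6*x^2 + 12*x - 8

Expanding det(x·I − A) (e.g. by cofactor expansion or by noting that A is similar to its Jordan form J, which has the same characteristic polynomial as A) gives
  χ_A(x) = x^3 - 6*x^2 + 12*x - 8
which factors as (x - 2)^3. The eigenvalues (with algebraic multiplicities) are λ = 2 with multiplicity 3.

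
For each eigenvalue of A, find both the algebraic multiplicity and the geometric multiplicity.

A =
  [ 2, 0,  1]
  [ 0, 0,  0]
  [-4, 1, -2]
λ = 0: alg = 3, geom = 1

Step 1 — factor the characteristic polynomial to read off the algebraic multiplicities:
  χ_A(x) = x^3

Step 2 — compute geometric multiplicities via the rank-nullity identity g(λ) = n − rank(A − λI):
  rank(A − (0)·I) = 2, so dim ker(A − (0)·I) = n − 2 = 1

Summary:
  λ = 0: algebraic multiplicity = 3, geometric multiplicity = 1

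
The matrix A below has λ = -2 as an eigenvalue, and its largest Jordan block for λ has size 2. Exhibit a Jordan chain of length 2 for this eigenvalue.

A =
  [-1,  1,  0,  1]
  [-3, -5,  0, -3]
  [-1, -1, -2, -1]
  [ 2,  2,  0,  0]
A Jordan chain for λ = -2 of length 2:
v_1 = (1, -3, -1, 2)ᵀ
v_2 = (1, 0, 0, 0)ᵀ

Let N = A − (-2)·I. We want v_2 with N^2 v_2 = 0 but N^1 v_2 ≠ 0; then v_{j-1} := N · v_j for j = 2, …, 2.

Pick v_2 = (1, 0, 0, 0)ᵀ.
Then v_1 = N · v_2 = (1, -3, -1, 2)ᵀ.

Sanity check: (A − (-2)·I) v_1 = (0, 0, 0, 0)ᵀ = 0. ✓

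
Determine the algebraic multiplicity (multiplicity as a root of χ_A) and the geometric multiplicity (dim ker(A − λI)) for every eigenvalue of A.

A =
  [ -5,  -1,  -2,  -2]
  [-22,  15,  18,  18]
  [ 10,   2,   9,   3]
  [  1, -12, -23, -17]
λ = -5: alg = 2, geom = 1; λ = 6: alg = 2, geom = 1

Step 1 — factor the characteristic polynomial to read off the algebraic multiplicities:
  χ_A(x) = (x - 6)^2*(x + 5)^2

Step 2 — compute geometric multiplicities via the rank-nullity identity g(λ) = n − rank(A − λI):
  rank(A − (-5)·I) = 3, so dim ker(A − (-5)·I) = n − 3 = 1
  rank(A − (6)·I) = 3, so dim ker(A − (6)·I) = n − 3 = 1

Summary:
  λ = -5: algebraic multiplicity = 2, geometric multiplicity = 1
  λ = 6: algebraic multiplicity = 2, geometric multiplicity = 1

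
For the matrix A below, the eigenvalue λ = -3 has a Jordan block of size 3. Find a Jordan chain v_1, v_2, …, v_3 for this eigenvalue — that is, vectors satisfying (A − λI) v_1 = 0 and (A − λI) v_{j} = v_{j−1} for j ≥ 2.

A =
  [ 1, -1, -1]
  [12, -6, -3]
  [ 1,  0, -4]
A Jordan chain for λ = -3 of length 3:
v_1 = (3, 9, 3)ᵀ
v_2 = (4, 12, 1)ᵀ
v_3 = (1, 0, 0)ᵀ

Let N = A − (-3)·I. We want v_3 with N^3 v_3 = 0 but N^2 v_3 ≠ 0; then v_{j-1} := N · v_j for j = 3, …, 2.

Pick v_3 = (1, 0, 0)ᵀ.
Then v_2 = N · v_3 = (4, 12, 1)ᵀ.
Then v_1 = N · v_2 = (3, 9, 3)ᵀ.

Sanity check: (A − (-3)·I) v_1 = (0, 0, 0)ᵀ = 0. ✓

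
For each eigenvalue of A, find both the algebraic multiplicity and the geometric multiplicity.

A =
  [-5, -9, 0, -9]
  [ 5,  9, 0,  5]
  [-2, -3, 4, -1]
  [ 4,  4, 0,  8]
λ = 4: alg = 4, geom = 2

Step 1 — factor the characteristic polynomial to read off the algebraic multiplicities:
  χ_A(x) = (x - 4)^4

Step 2 — compute geometric multiplicities via the rank-nullity identity g(λ) = n − rank(A − λI):
  rank(A − (4)·I) = 2, so dim ker(A − (4)·I) = n − 2 = 2

Summary:
  λ = 4: algebraic multiplicity = 4, geometric multiplicity = 2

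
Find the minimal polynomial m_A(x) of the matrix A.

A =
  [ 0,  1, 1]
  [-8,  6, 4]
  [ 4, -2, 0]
x^2 - 4*x + 4

The characteristic polynomial is χ_A(x) = (x - 2)^3, so the eigenvalues are known. The minimal polynomial is
  m_A(x) = Π_λ (x − λ)^{k_λ}
where k_λ is the size of the *largest* Jordan block for λ (equivalently, the smallest k with (A − λI)^k v = 0 for every generalised eigenvector v of λ).

  λ = 2: largest Jordan block has size 2, contributing (x − 2)^2

So m_A(x) = (x - 2)^2 = x^2 - 4*x + 4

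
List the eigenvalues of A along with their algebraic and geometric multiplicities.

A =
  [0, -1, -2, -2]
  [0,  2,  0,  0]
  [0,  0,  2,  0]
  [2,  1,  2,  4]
λ = 2: alg = 4, geom = 3

Step 1 — factor the characteristic polynomial to read off the algebraic multiplicities:
  χ_A(x) = (x - 2)^4

Step 2 — compute geometric multiplicities via the rank-nullity identity g(λ) = n − rank(A − λI):
  rank(A − (2)·I) = 1, so dim ker(A − (2)·I) = n − 1 = 3

Summary:
  λ = 2: algebraic multiplicity = 4, geometric multiplicity = 3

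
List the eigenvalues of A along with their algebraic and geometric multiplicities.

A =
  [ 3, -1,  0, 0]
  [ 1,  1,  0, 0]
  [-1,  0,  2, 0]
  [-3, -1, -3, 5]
λ = 2: alg = 3, geom = 1; λ = 5: alg = 1, geom = 1

Step 1 — factor the characteristic polynomial to read off the algebraic multiplicities:
  χ_A(x) = (x - 5)*(x - 2)^3

Step 2 — compute geometric multiplicities via the rank-nullity identity g(λ) = n − rank(A − λI):
  rank(A − (2)·I) = 3, so dim ker(A − (2)·I) = n − 3 = 1
  rank(A − (5)·I) = 3, so dim ker(A − (5)·I) = n − 3 = 1

Summary:
  λ = 2: algebraic multiplicity = 3, geometric multiplicity = 1
  λ = 5: algebraic multiplicity = 1, geometric multiplicity = 1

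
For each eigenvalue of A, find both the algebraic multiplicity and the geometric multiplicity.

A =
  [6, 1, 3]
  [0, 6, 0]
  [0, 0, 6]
λ = 6: alg = 3, geom = 2

Step 1 — factor the characteristic polynomial to read off the algebraic multiplicities:
  χ_A(x) = (x - 6)^3

Step 2 — compute geometric multiplicities via the rank-nullity identity g(λ) = n − rank(A − λI):
  rank(A − (6)·I) = 1, so dim ker(A − (6)·I) = n − 1 = 2

Summary:
  λ = 6: algebraic multiplicity = 3, geometric multiplicity = 2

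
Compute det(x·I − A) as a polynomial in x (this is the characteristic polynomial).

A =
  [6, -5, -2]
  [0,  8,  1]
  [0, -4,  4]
x^3 - 18*x^2 + 108*x - 216

Expanding det(x·I − A) (e.g. by cofactor expansion or by noting that A is similar to its Jordan form J, which has the same characteristic polynomial as A) gives
  χ_A(x) = x^3 - 18*x^2 + 108*x - 216
which factors as (x - 6)^3. The eigenvalues (with algebraic multiplicities) are λ = 6 with multiplicity 3.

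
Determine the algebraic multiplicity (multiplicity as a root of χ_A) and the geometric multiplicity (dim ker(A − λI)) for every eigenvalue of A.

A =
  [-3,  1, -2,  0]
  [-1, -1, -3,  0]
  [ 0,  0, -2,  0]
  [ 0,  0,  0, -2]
λ = -2: alg = 4, geom = 2

Step 1 — factor the characteristic polynomial to read off the algebraic multiplicities:
  χ_A(x) = (x + 2)^4

Step 2 — compute geometric multiplicities via the rank-nullity identity g(λ) = n − rank(A − λI):
  rank(A − (-2)·I) = 2, so dim ker(A − (-2)·I) = n − 2 = 2

Summary:
  λ = -2: algebraic multiplicity = 4, geometric multiplicity = 2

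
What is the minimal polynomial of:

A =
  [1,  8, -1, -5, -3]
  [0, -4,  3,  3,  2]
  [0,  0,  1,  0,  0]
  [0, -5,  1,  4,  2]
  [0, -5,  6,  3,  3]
x^3 - 3*x^2 + 3*x - 1

The characteristic polynomial is χ_A(x) = (x - 1)^5, so the eigenvalues are known. The minimal polynomial is
  m_A(x) = Π_λ (x − λ)^{k_λ}
where k_λ is the size of the *largest* Jordan block for λ (equivalently, the smallest k with (A − λI)^k v = 0 for every generalised eigenvector v of λ).

  λ = 1: largest Jordan block has size 3, contributing (x − 1)^3

So m_A(x) = (x - 1)^3 = x^3 - 3*x^2 + 3*x - 1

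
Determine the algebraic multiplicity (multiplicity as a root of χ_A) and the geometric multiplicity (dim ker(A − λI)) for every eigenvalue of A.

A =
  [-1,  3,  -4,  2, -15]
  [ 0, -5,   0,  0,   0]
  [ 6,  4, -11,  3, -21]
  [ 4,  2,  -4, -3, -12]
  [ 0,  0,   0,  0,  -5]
λ = -5: alg = 5, geom = 3

Step 1 — factor the characteristic polynomial to read off the algebraic multiplicities:
  χ_A(x) = (x + 5)^5

Step 2 — compute geometric multiplicities via the rank-nullity identity g(λ) = n − rank(A − λI):
  rank(A − (-5)·I) = 2, so dim ker(A − (-5)·I) = n − 2 = 3

Summary:
  λ = -5: algebraic multiplicity = 5, geometric multiplicity = 3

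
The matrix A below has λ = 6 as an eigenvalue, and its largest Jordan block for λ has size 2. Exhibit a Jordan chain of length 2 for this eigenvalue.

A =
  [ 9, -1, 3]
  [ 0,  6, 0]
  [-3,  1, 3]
A Jordan chain for λ = 6 of length 2:
v_1 = (3, 0, -3)ᵀ
v_2 = (1, 0, 0)ᵀ

Let N = A − (6)·I. We want v_2 with N^2 v_2 = 0 but N^1 v_2 ≠ 0; then v_{j-1} := N · v_j for j = 2, …, 2.

Pick v_2 = (1, 0, 0)ᵀ.
Then v_1 = N · v_2 = (3, 0, -3)ᵀ.

Sanity check: (A − (6)·I) v_1 = (0, 0, 0)ᵀ = 0. ✓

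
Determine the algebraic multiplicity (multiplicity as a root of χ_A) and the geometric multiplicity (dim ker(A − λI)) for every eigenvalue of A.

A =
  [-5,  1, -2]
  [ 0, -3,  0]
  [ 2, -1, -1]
λ = -3: alg = 3, geom = 2

Step 1 — factor the characteristic polynomial to read off the algebraic multiplicities:
  χ_A(x) = (x + 3)^3

Step 2 — compute geometric multiplicities via the rank-nullity identity g(λ) = n − rank(A − λI):
  rank(A − (-3)·I) = 1, so dim ker(A − (-3)·I) = n − 1 = 2

Summary:
  λ = -3: algebraic multiplicity = 3, geometric multiplicity = 2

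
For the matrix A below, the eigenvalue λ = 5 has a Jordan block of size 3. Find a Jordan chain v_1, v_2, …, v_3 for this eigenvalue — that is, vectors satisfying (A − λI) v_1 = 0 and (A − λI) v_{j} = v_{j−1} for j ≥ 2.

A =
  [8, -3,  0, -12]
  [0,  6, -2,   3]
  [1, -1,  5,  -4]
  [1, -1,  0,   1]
A Jordan chain for λ = 5 of length 3:
v_1 = (-3, 1, -1, -1)ᵀ
v_2 = (3, 0, 1, 1)ᵀ
v_3 = (1, 0, 0, 0)ᵀ

Let N = A − (5)·I. We want v_3 with N^3 v_3 = 0 but N^2 v_3 ≠ 0; then v_{j-1} := N · v_j for j = 3, …, 2.

Pick v_3 = (1, 0, 0, 0)ᵀ.
Then v_2 = N · v_3 = (3, 0, 1, 1)ᵀ.
Then v_1 = N · v_2 = (-3, 1, -1, -1)ᵀ.

Sanity check: (A − (5)·I) v_1 = (0, 0, 0, 0)ᵀ = 0. ✓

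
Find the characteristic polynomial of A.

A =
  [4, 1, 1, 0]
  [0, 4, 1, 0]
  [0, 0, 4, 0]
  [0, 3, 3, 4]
x^4 - 16*x^3 + 96*x^2 - 256*x + 256

Expanding det(x·I − A) (e.g. by cofactor expansion or by noting that A is similar to its Jordan form J, which has the same characteristic polynomial as A) gives
  χ_A(x) = x^4 - 16*x^3 + 96*x^2 - 256*x + 256
which factors as (x - 4)^4. The eigenvalues (with algebraic multiplicities) are λ = 4 with multiplicity 4.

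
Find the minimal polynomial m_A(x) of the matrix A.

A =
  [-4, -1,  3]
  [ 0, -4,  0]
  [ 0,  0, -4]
x^2 + 8*x + 16

The characteristic polynomial is χ_A(x) = (x + 4)^3, so the eigenvalues are known. The minimal polynomial is
  m_A(x) = Π_λ (x − λ)^{k_λ}
where k_λ is the size of the *largest* Jordan block for λ (equivalently, the smallest k with (A − λI)^k v = 0 for every generalised eigenvector v of λ).

  λ = -4: largest Jordan block has size 2, contributing (x + 4)^2

So m_A(x) = (x + 4)^2 = x^2 + 8*x + 16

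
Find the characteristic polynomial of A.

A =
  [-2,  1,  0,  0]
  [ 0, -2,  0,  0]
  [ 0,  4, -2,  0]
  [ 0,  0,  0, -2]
x^4 + 8*x^3 + 24*x^2 + 32*x + 16

Expanding det(x·I − A) (e.g. by cofactor expansion or by noting that A is similar to its Jordan form J, which has the same characteristic polynomial as A) gives
  χ_A(x) = x^4 + 8*x^3 + 24*x^2 + 32*x + 16
which factors as (x + 2)^4. The eigenvalues (with algebraic multiplicities) are λ = -2 with multiplicity 4.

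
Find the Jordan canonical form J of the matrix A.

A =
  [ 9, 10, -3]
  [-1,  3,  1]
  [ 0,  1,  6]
J_3(6)

The characteristic polynomial is
  det(x·I − A) = x^3 - 18*x^2 + 108*x - 216 = (x - 6)^3

Eigenvalues and multiplicities (the geometric multiplicity of λ is n − rank(A − λI), which equals the number of Jordan blocks for λ):
  λ = 6: algebraic multiplicity = 3, geometric multiplicity = 1

Determining the block sizes for each eigenvalue:
  λ = 6: one block (gm = 1), so the single block has size am = 3 → block sizes [3]

Assembling the blocks gives a Jordan form
J =
  [6, 1, 0]
  [0, 6, 1]
  [0, 0, 6]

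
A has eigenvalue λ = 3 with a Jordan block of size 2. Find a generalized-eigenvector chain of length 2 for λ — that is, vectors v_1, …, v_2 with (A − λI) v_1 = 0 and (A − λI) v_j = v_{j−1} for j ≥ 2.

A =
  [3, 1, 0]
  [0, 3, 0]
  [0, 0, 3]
A Jordan chain for λ = 3 of length 2:
v_1 = (1, 0, 0)ᵀ
v_2 = (0, 1, 0)ᵀ

Let N = A − (3)·I. We want v_2 with N^2 v_2 = 0 but N^1 v_2 ≠ 0; then v_{j-1} := N · v_j for j = 2, …, 2.

Pick v_2 = (0, 1, 0)ᵀ.
Then v_1 = N · v_2 = (1, 0, 0)ᵀ.

Sanity check: (A − (3)·I) v_1 = (0, 0, 0)ᵀ = 0. ✓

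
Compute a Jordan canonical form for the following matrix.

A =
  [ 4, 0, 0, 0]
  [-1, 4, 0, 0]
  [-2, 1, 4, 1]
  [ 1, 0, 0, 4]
J_2(4) ⊕ J_2(4)

The characteristic polynomial is
  det(x·I − A) = x^4 - 16*x^3 + 96*x^2 - 256*x + 256 = (x - 4)^4

Eigenvalues and multiplicities (the geometric multiplicity of λ is n − rank(A − λI), which equals the number of Jordan blocks for λ):
  λ = 4: algebraic multiplicity = 4, geometric multiplicity = 2

Determining the block sizes for each eigenvalue:
  λ = 4: with am = 4 and gm = 2, the partition is not yet determined (e.g. several partitions of 4 into 2 parts exist). Let N = A − (4)·I. Computing rank(N^1) = 2, rank(N^2) = 0; the number of blocks of size ≥ j is rank(N^{j−1}) − rank(N^j), giving [2, 2]. So we have 2 block(s) of size 2 → block sizes [2, 2]

Assembling the blocks gives a Jordan form
J =
  [4, 1, 0, 0]
  [0, 4, 0, 0]
  [0, 0, 4, 1]
  [0, 0, 0, 4]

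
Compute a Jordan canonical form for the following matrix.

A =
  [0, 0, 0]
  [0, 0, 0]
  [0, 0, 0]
J_1(0) ⊕ J_1(0) ⊕ J_1(0)

The characteristic polynomial is
  det(x·I − A) = x^3

Eigenvalues and multiplicities (the geometric multiplicity of λ is n − rank(A − λI), which equals the number of Jordan blocks for λ):
  λ = 0: algebraic multiplicity = 3, geometric multiplicity = 3

Determining the block sizes for each eigenvalue:
  λ = 0: gm = am = 3, so every block has size 1 → block sizes [1, 1, 1]

Assembling the blocks gives a Jordan form
J =
  [0, 0, 0]
  [0, 0, 0]
  [0, 0, 0]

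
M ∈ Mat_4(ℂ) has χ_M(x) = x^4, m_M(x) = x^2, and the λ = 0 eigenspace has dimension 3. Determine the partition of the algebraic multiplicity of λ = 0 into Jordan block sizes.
Block sizes for λ = 0: [2, 1, 1]

Step 1 — from the characteristic polynomial, algebraic multiplicity of λ = 0 is 4. From dim ker(M − (0)·I) = 3, there are exactly 3 Jordan blocks for λ = 0.
Step 2 — from the minimal polynomial, the factor (x − 0)^2 tells us the largest block for λ = 0 has size 2.
Step 3 — with total size 4, 3 blocks, and largest block 2, the block sizes (in nonincreasing order) are [2, 1, 1].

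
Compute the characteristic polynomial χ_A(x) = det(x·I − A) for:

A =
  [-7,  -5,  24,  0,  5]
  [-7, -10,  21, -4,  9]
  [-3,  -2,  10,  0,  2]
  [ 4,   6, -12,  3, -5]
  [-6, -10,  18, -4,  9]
x^5 - 5*x^4 + 10*x^3 - 10*x^2 + 5*x - 1

Expanding det(x·I − A) (e.g. by cofactor expansion or by noting that A is similar to its Jordan form J, which has the same characteristic polynomial as A) gives
  χ_A(x) = x^5 - 5*x^4 + 10*x^3 - 10*x^2 + 5*x - 1
which factors as (x - 1)^5. The eigenvalues (with algebraic multiplicities) are λ = 1 with multiplicity 5.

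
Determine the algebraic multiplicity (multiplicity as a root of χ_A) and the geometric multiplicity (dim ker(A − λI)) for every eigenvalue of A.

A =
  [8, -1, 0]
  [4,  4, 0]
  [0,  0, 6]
λ = 6: alg = 3, geom = 2

Step 1 — factor the characteristic polynomial to read off the algebraic multiplicities:
  χ_A(x) = (x - 6)^3

Step 2 — compute geometric multiplicities via the rank-nullity identity g(λ) = n − rank(A − λI):
  rank(A − (6)·I) = 1, so dim ker(A − (6)·I) = n − 1 = 2

Summary:
  λ = 6: algebraic multiplicity = 3, geometric multiplicity = 2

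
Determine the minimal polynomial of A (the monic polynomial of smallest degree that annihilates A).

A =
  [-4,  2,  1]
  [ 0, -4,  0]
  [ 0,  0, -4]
x^2 + 8*x + 16

The characteristic polynomial is χ_A(x) = (x + 4)^3, so the eigenvalues are known. The minimal polynomial is
  m_A(x) = Π_λ (x − λ)^{k_λ}
where k_λ is the size of the *largest* Jordan block for λ (equivalently, the smallest k with (A − λI)^k v = 0 for every generalised eigenvector v of λ).

  λ = -4: largest Jordan block has size 2, contributing (x + 4)^2

So m_A(x) = (x + 4)^2 = x^2 + 8*x + 16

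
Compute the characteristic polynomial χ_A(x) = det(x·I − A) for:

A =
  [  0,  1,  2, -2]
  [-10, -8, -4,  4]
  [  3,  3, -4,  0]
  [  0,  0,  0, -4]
x^4 + 16*x^3 + 96*x^2 + 256*x + 256

Expanding det(x·I − A) (e.g. by cofactor expansion or by noting that A is similar to its Jordan form J, which has the same characteristic polynomial as A) gives
  χ_A(x) = x^4 + 16*x^3 + 96*x^2 + 256*x + 256
which factors as (x + 4)^4. The eigenvalues (with algebraic multiplicities) are λ = -4 with multiplicity 4.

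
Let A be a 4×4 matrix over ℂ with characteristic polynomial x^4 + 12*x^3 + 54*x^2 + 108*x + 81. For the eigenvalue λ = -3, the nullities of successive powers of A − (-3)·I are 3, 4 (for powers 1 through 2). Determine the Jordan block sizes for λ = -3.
Block sizes for λ = -3: [2, 1, 1]

From the dimensions of kernels of powers, the number of Jordan blocks of size at least j is d_j − d_{j−1} where d_j = dim ker(N^j) (with d_0 = 0). Computing the differences gives [3, 1].
The number of blocks of size exactly k is (#blocks of size ≥ k) − (#blocks of size ≥ k + 1), so the partition is: 2 block(s) of size 1, 1 block(s) of size 2.
In nonincreasing order the block sizes are [2, 1, 1].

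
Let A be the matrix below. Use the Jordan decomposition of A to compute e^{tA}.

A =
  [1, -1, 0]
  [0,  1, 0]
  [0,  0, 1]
e^{tA} =
  [exp(t), -t*exp(t), 0]
  [0, exp(t), 0]
  [0, 0, exp(t)]

Strategy: write A = P · J · P⁻¹ where J is a Jordan canonical form, so e^{tA} = P · e^{tJ} · P⁻¹, and e^{tJ} can be computed block-by-block.

A has Jordan form
J =
  [1, 1, 0]
  [0, 1, 0]
  [0, 0, 1]
(up to reordering of blocks).

Per-block formulas:
  For a 2×2 Jordan block J_2(1): exp(t · J_2(1)) = e^(1t)·(I + t·N), where N is the 2×2 nilpotent shift.
  For a 1×1 block at λ = 1: exp(t · [1]) = [e^(1t)].

After assembling e^{tJ} and conjugating by P, we get:

e^{tA} =
  [exp(t), -t*exp(t), 0]
  [0, exp(t), 0]
  [0, 0, exp(t)]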